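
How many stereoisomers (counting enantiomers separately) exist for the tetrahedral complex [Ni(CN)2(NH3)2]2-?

1

All four vertices of a tetrahedron are equivalent and mutually adjacent, so cis/trans isomerism cannot arise.
Only one geometric arrangement is possible.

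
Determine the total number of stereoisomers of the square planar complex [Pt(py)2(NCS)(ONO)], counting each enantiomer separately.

Systematic placement gives 2 geometric isomers: py cis; py trans.
Each arrangement has an internal mirror plane or centre of symmetry, so none is chiral.

2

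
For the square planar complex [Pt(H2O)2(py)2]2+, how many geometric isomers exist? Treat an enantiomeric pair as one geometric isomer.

A square has two trans pairs of vertices; adjacent vertices are cis.
There are 2 geometric isomers: H2O cis; H2O trans.

2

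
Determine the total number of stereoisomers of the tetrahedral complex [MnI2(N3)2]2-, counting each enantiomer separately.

In a tetrahedral complex all four positions are equivalent and every pair of ligands is adjacent — there is no cis/trans distinction.
Only one geometric arrangement is possible.

1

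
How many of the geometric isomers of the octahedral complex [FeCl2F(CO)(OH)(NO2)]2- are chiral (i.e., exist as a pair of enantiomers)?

6

The six octahedral sites form three mutually perpendicular trans pairs.
Systematic enumeration (placing each ligand type in turn and discarding arrangements equivalent by rotation or reflection) gives 9 geometric isomers.
Of these, 6 lack any improper symmetry element and so occur as enantiomeric pairs, giving 9 + 6 = 15 stereoisomers in total.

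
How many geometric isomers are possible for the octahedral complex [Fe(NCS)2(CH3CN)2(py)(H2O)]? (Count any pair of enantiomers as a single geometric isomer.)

6

In an octahedral complex each vertex has one trans partner and four cis neighbours.
The distinct arrangements are (6 in all): NCS cis, CH3CN trans; NCS trans, CH3CN trans; NCS cis, CH3CN cis (3 arrangements, 2 chiral); NCS trans, CH3CN cis.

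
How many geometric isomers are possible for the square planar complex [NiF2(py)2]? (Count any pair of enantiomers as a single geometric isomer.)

2

There are 2 geometric isomers: F cis; F trans.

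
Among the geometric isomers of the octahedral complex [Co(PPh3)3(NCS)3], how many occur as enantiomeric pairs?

0

In an octahedral complex each vertex has one trans partner and four cis neighbours.
There are 2 geometric isomers: PPh3 mer; PPh3 fac.
Each arrangement has an internal mirror plane or centre of symmetry, so none is chiral.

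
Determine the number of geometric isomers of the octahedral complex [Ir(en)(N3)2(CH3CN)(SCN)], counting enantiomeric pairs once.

4

Each en is bidentate and must span two cis positions.
There are 4 geometric isomers: N3 cis (3 arrangements, 2 chiral); N3 trans.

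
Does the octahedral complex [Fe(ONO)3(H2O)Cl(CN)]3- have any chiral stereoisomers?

An octahedron has six vertices in three trans pairs; every non-trans pair is cis.
Working through the distinct placements yields 4 geometric isomers: ONO mer (3 arrangements); ONO fac (chiral).
One of these lacks any improper symmetry element and so occurs as an enantiomeric pair, giving 4 + 1 = 5 stereoisomers in total.

yes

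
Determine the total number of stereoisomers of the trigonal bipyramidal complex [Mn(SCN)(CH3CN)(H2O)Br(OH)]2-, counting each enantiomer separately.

In a trigonal bipyramid the two axial positions differ from the three equatorial ones.
Systematic enumeration (placing each ligand type in turn and discarding arrangements equivalent by rotation or reflection) gives 10 geometric isomers.
Of these, 10 lack any improper symmetry element and so occur as enantiomeric pairs, giving 10 + 10 = 20 stereoisomers in total.

20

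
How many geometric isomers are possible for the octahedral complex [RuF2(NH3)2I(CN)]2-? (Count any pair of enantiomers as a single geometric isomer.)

6

An octahedron has six vertices in three trans pairs; every non-trans pair is cis.
Working through the distinct placements yields 6 geometric isomers: F cis, NH3 trans; F cis, NH3 cis (3 arrangements, 2 chiral); F trans, NH3 trans; F trans, NH3 cis.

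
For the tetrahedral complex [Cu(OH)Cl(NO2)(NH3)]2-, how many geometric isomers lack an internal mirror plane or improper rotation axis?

In a tetrahedral complex all four positions are equivalent and every pair of ligands is adjacent — there is no cis/trans distinction.
Only one geometric arrangement is possible; it has no improper symmetry element, so it exists as a pair of enantiomers (2 stereoisomers).

1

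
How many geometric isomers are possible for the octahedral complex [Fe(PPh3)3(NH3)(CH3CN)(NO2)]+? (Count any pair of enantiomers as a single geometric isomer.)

4

An octahedron has six vertices in three trans pairs; every non-trans pair is cis.
Systematic placement gives 4 geometric isomers: PPh3 mer (3 arrangements); PPh3 fac (chiral).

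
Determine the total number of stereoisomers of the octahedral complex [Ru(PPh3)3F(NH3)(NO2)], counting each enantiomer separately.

5

An octahedron has six vertices in three trans pairs; every non-trans pair is cis.
Systematic placement gives 4 geometric isomers: PPh3 mer (3 arrangements); PPh3 fac (chiral).
One of these lacks any improper symmetry element and so occurs as an enantiomeric pair, giving 4 + 1 = 5 stereoisomers in total.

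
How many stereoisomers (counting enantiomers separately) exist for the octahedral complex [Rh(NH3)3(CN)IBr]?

5

There are 4 geometric isomers: NH3 mer (3 arrangements); NH3 fac (chiral).
One of these lacks any improper symmetry element and so occurs as an enantiomeric pair, giving 4 + 1 = 5 stereoisomers in total.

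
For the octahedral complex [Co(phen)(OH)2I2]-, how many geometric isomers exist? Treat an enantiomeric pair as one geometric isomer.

3

Each phen is bidentate and must span two cis positions.
The distinct arrangements are (3 in all): OH cis, I trans; OH cis, I cis (chiral); OH trans, I cis.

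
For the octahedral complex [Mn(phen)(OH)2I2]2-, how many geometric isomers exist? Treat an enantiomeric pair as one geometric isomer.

An octahedron has six vertices in three trans pairs; every non-trans pair is cis.
Each phen is bidentate and must span two cis positions.
The distinct arrangements are (3 in all): OH cis, I trans; OH cis, I cis (chiral); OH trans, I cis.

3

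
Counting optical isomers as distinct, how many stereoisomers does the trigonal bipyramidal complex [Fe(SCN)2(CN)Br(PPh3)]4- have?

In a trigonal bipyramid the two axial positions differ from the three equatorial ones.
Systematic enumeration (placing each ligand type in turn and discarding arrangements equivalent by rotation or reflection) gives 7 geometric isomers.
Of these, 3 lack any improper symmetry element and so occur as enantiomeric pairs, giving 7 + 3 = 10 stereoisomers in total.

10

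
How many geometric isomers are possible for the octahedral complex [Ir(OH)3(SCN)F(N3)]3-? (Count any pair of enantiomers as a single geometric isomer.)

4

In an octahedral complex each vertex has one trans partner and four cis neighbours.
There are 4 geometric isomers: OH mer (3 arrangements); OH fac (chiral).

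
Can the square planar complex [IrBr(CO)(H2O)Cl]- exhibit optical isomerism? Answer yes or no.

A square has two trans pairs of vertices; adjacent vertices are cis.
Systematic placement gives 3 geometric isomers: (Br/Cl trans, CO/H2O trans); (Br/H2O trans, CO/Cl trans); (Br/CO trans, Cl/H2O trans).
Each arrangement has an internal mirror plane or centre of symmetry, so none is chiral.

no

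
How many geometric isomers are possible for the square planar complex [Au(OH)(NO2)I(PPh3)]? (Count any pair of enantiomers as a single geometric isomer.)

3

In a square planar complex each vertex has one trans partner and two cis neighbours.
There are 3 geometric isomers: (I/OH trans, NO2/PPh3 trans); (I/PPh3 trans, NO2/OH trans); (I/NO2 trans, OH/PPh3 trans).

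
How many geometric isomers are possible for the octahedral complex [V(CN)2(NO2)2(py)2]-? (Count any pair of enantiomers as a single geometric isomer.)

An octahedron has six vertices in three trans pairs; every non-trans pair is cis.
The distinct arrangements are (5 in all): CN trans, NO2 trans, py trans; CN trans, NO2 cis, py cis; CN cis, NO2 cis, py trans; CN cis, NO2 cis, py cis (chiral); CN cis, NO2 trans, py cis.

5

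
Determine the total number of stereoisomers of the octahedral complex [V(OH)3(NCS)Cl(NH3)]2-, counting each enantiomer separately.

5

The six octahedral sites form three mutually perpendicular trans pairs.
Working through the distinct placements yields 4 geometric isomers: OH mer (3 arrangements); OH fac (chiral).
One of these lacks any improper symmetry element and so occurs as an enantiomeric pair, giving 4 + 1 = 5 stereoisomers in total.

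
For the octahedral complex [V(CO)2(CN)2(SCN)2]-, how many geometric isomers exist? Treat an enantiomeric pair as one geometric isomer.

5

The six octahedral sites form three mutually perpendicular trans pairs.
Systematic placement gives 5 geometric isomers: CO trans, CN trans, SCN trans; CO cis, CN trans, SCN cis; CO cis, CN cis, SCN trans; CO cis, CN cis, SCN cis (chiral); CO trans, CN cis, SCN cis.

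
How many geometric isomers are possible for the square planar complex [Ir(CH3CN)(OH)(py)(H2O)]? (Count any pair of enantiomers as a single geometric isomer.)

A square has two trans pairs of vertices; adjacent vertices are cis.
Systematic placement gives 3 geometric isomers: (CH3CN/OH trans, H2O/py trans); (CH3CN/py trans, H2O/OH trans); (CH3CN/H2O trans, OH/py trans).

3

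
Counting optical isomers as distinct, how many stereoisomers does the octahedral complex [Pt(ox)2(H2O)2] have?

The six octahedral sites form three mutually perpendicular trans pairs.
Each ox is bidentate and must span two cis positions.
There are 2 geometric isomers: H2O trans; H2O cis (chiral).
One of these lacks any improper symmetry element and so occurs as an enantiomeric pair, giving 2 + 1 = 3 stereoisomers in total.

3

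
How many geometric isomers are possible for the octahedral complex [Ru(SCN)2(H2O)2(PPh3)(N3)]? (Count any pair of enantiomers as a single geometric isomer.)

An octahedron has six vertices in three trans pairs; every non-trans pair is cis.
The distinct arrangements are (6 in all): SCN trans, H2O trans; SCN cis, H2O trans; SCN trans, H2O cis; SCN cis, H2O cis (3 arrangements, 2 chiral).

6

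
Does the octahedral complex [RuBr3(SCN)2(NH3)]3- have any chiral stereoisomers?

In an octahedral complex each vertex has one trans partner and four cis neighbours.
Working through the distinct placements yields 3 geometric isomers: Br mer, SCN trans; Br mer, SCN cis; Br fac, SCN cis.
Each arrangement has an internal mirror plane or centre of symmetry, so none is chiral.

no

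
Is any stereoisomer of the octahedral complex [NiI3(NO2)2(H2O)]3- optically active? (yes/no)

The distinct arrangements are (3 in all): I mer, NO2 trans; I fac, NO2 cis; I mer, NO2 cis.
Each arrangement has an internal mirror plane or centre of symmetry, so none is chiral.

no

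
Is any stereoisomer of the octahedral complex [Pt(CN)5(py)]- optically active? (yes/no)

Only one geometric arrangement is possible.

no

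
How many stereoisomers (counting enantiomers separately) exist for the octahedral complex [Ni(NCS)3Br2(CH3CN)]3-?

The six octahedral sites form three mutually perpendicular trans pairs.
The distinct arrangements are (3 in all): NCS mer, Br trans; NCS mer, Br cis; NCS fac, Br cis.
Each arrangement has an internal mirror plane or centre of symmetry, so none is chiral.

3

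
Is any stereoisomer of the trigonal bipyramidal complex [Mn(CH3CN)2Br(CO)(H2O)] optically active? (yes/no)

yes

In a trigonal bipyramid the two axial positions differ from the three equatorial ones.
Placing the ligands in turn and identifying arrangements related by rotation or reflection leaves 7 distinct geometric isomers.
Of these, 3 lack any improper symmetry element and so occur as enantiomeric pairs, giving 7 + 3 = 10 stereoisomers in total.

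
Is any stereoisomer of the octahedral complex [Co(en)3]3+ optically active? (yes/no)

yes

In an octahedral complex each vertex has one trans partner and four cis neighbours.
Each en is bidentate and must span two cis positions.
Only one geometric arrangement is possible; it has no improper symmetry element, so it exists as a pair of enantiomers (2 stereoisomers).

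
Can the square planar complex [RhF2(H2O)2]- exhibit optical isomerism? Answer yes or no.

no

A square has two trans pairs of vertices; adjacent vertices are cis.
Systematic placement gives 2 geometric isomers: F cis; F trans.
Each arrangement has an internal mirror plane or centre of symmetry, so none is chiral.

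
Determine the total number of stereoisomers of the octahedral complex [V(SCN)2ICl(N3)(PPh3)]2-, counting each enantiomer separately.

15

Systematic enumeration (placing each ligand type in turn and discarding arrangements equivalent by rotation or reflection) gives 9 geometric isomers.
Of these, 6 lack any improper symmetry element and so occur as enantiomeric pairs, giving 9 + 6 = 15 stereoisomers in total.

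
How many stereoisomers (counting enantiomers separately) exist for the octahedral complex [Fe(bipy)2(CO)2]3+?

3

The six octahedral sites form three mutually perpendicular trans pairs.
Each bipy is bidentate and must span two cis positions.
Working through the distinct placements yields 2 geometric isomers: CO trans; CO cis (chiral).
One of these lacks any improper symmetry element and so occurs as an enantiomeric pair, giving 2 + 1 = 3 stereoisomers in total.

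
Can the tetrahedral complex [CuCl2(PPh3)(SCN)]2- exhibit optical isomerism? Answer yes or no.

All four vertices of a tetrahedron are equivalent and mutually adjacent, so cis/trans isomerism cannot arise.
Only one geometric arrangement is possible.

no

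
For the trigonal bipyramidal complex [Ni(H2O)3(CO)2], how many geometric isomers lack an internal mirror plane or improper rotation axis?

0

In a trigonal bipyramid the two axial positions differ from the three equatorial ones.
The distinct arrangements are (3 in all): CO both axial; CO one axial, one equatorial; CO both equatorial.
Each arrangement has an internal mirror plane or centre of symmetry, so none is chiral.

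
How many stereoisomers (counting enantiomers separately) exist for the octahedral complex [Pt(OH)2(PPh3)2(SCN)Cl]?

8

The six octahedral sites form three mutually perpendicular trans pairs.
Working through the distinct placements yields 6 geometric isomers: OH cis, PPh3 cis (3 arrangements, 2 chiral); OH cis, PPh3 trans; OH trans, PPh3 cis; OH trans, PPh3 trans.
Of these, 2 lack any improper symmetry element and so occur as enantiomeric pairs, giving 6 + 2 = 8 stereoisomers in total.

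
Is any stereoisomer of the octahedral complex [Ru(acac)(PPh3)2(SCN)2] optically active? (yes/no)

yes

An octahedron has six vertices in three trans pairs; every non-trans pair is cis.
Each acac is bidentate and must span two cis positions.
Working through the distinct placements yields 3 geometric isomers: PPh3 trans, SCN cis; PPh3 cis, SCN cis (chiral); PPh3 cis, SCN trans.
One of these lacks any improper symmetry element and so occurs as an enantiomeric pair, giving 3 + 1 = 4 stereoisomers in total.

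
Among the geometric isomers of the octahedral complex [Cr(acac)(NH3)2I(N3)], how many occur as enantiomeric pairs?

Each acac is bidentate and must span two cis positions.
Systematic placement gives 4 geometric isomers: NH3 cis (3 arrangements, 2 chiral); NH3 trans.
Of these, 2 lack any improper symmetry element and so occur as enantiomeric pairs, giving 4 + 2 = 6 stereoisomers in total.

2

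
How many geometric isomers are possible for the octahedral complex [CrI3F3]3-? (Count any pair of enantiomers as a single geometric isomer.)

2

An octahedron has six vertices in three trans pairs; every non-trans pair is cis.
Working through the distinct placements yields 2 geometric isomers: I mer; I fac.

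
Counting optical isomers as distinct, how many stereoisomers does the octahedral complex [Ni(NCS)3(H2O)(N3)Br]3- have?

An octahedron has six vertices in three trans pairs; every non-trans pair is cis.
There are 4 geometric isomers: NCS mer (3 arrangements); NCS fac (chiral).
One of these lacks any improper symmetry element and so occurs as an enantiomeric pair, giving 4 + 1 = 5 stereoisomers in total.

5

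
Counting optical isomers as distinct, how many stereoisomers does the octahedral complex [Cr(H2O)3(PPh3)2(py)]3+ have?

In an octahedral complex each vertex has one trans partner and four cis neighbours.
There are 3 geometric isomers: H2O mer, PPh3 cis; H2O mer, PPh3 trans; H2O fac, PPh3 cis.
Each arrangement has an internal mirror plane or centre of symmetry, so none is chiral.

3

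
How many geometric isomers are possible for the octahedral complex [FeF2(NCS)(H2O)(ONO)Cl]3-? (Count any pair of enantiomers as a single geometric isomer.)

Exhaustive case analysis gives 9 geometric isomers.

9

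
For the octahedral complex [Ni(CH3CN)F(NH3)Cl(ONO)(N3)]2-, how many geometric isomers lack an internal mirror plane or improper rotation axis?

15

In an octahedral complex each vertex has one trans partner and four cis neighbours.
Exhaustive case analysis gives 15 geometric isomers.
Of these, 15 lack any improper symmetry element and so occur as enantiomeric pairs, giving 15 + 15 = 30 stereoisomers in total.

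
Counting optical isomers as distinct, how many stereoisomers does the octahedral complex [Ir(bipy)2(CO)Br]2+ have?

3

An octahedron has six vertices in three trans pairs; every non-trans pair is cis.
Each bipy is bidentate and must span two cis positions.
The distinct arrangements are (2 in all): CO and Br mutually trans; CO and Br mutually cis (chiral).
One of these lacks any improper symmetry element and so occurs as an enantiomeric pair, giving 2 + 1 = 3 stereoisomers in total.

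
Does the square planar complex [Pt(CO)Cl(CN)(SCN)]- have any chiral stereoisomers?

A square has two trans pairs of vertices; adjacent vertices are cis.
The distinct arrangements are (3 in all): (CN/Cl trans, CO/SCN trans); (CN/SCN trans, CO/Cl trans); (CN/CO trans, Cl/SCN trans).
Each arrangement has an internal mirror plane or centre of symmetry, so none is chiral.

no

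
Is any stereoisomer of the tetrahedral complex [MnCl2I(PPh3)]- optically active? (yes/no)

no

All four vertices of a tetrahedron are equivalent and mutually adjacent, so cis/trans isomerism cannot arise.
Only one geometric arrangement is possible.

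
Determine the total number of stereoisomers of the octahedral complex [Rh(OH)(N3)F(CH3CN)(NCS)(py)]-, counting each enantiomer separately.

30

An octahedron has six vertices in three trans pairs; every non-trans pair is cis.
Placing the ligands in turn and identifying arrangements related by rotation or reflection leaves 15 distinct geometric isomers.
Of these, 15 lack any improper symmetry element and so occur as enantiomeric pairs, giving 15 + 15 = 30 stereoisomers in total.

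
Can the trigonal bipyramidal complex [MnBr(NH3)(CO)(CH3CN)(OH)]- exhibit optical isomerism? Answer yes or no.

A trigonal bipyramid has two axial and three equatorial sites, which are chemically inequivalent.
Systematic enumeration (placing each ligand type in turn and discarding arrangements equivalent by rotation or reflection) gives 10 geometric isomers.
Of these, 10 lack any improper symmetry element and so occur as enantiomeric pairs, giving 10 + 10 = 20 stereoisomers in total.

yes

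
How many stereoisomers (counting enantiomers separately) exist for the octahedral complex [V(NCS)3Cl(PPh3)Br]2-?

5

Systematic placement gives 4 geometric isomers: NCS mer (3 arrangements); NCS fac (chiral).
One of these lacks any improper symmetry element and so occurs as an enantiomeric pair, giving 4 + 1 = 5 stereoisomers in total.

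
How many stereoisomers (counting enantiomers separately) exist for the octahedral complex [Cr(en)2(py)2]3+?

3

The six octahedral sites form three mutually perpendicular trans pairs.
Each en is bidentate and must span two cis positions.
Working through the distinct placements yields 2 geometric isomers: py trans; py cis (chiral).
One of these lacks any improper symmetry element and so occurs as an enantiomeric pair, giving 2 + 1 = 3 stereoisomers in total.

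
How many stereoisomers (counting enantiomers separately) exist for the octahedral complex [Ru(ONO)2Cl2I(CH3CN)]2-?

8

In an octahedral complex each vertex has one trans partner and four cis neighbours.
Systematic placement gives 6 geometric isomers: ONO trans, Cl cis; ONO cis, Cl cis (3 arrangements, 2 chiral); ONO trans, Cl trans; ONO cis, Cl trans.
Of these, 2 lack any improper symmetry element and so occur as enantiomeric pairs, giving 6 + 2 = 8 stereoisomers in total.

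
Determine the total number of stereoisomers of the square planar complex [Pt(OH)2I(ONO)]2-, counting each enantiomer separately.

A square has two trans pairs of vertices; adjacent vertices are cis.
There are 2 geometric isomers: OH cis; OH trans.
Each arrangement has an internal mirror plane or centre of symmetry, so none is chiral.

2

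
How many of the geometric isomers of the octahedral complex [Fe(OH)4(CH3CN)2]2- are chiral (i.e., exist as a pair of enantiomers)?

0

In an octahedral complex each vertex has one trans partner and four cis neighbours.
Working through the distinct placements yields 2 geometric isomers: CH3CN trans; CH3CN cis.
Each arrangement has an internal mirror plane or centre of symmetry, so none is chiral.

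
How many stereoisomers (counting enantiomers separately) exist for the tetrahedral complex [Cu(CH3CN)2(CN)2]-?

In a tetrahedral complex all four positions are equivalent and every pair of ligands is adjacent — there is no cis/trans distinction.
Only one geometric arrangement is possible.

1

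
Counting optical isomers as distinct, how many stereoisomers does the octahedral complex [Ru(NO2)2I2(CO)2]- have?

6

There are 5 geometric isomers: NO2 trans, I trans, CO trans; NO2 cis, I cis, CO trans; NO2 trans, I cis, CO cis; NO2 cis, I cis, CO cis (chiral); NO2 cis, I trans, CO cis.
One of these lacks any improper symmetry element and so occurs as an enantiomeric pair, giving 5 + 1 = 6 stereoisomers in total.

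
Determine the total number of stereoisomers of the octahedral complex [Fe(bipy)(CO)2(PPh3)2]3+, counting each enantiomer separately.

The six octahedral sites form three mutually perpendicular trans pairs.
Each bipy is bidentate and must span two cis positions.
The distinct arrangements are (3 in all): CO trans, PPh3 cis; CO cis, PPh3 cis (chiral); CO cis, PPh3 trans.
One of these lacks any improper symmetry element and so occurs as an enantiomeric pair, giving 3 + 1 = 4 stereoisomers in total.

4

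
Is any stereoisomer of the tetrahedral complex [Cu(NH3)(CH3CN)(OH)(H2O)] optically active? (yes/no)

In a tetrahedral complex all four positions are equivalent and every pair of ligands is adjacent — there is no cis/trans distinction.
Only one geometric arrangement is possible; it has no improper symmetry element, so it exists as a pair of enantiomers (2 stereoisomers).

yes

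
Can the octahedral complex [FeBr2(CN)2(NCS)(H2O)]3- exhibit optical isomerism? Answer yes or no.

In an octahedral complex each vertex has one trans partner and four cis neighbours.
The distinct arrangements are (6 in all): Br trans, CN trans; Br trans, CN cis; Br cis, CN cis (3 arrangements, 2 chiral); Br cis, CN trans.
Of these, 2 lack any improper symmetry element and so occur as enantiomeric pairs, giving 6 + 2 = 8 stereoisomers in total.

yes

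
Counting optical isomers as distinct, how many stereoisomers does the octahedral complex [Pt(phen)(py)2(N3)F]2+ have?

6

In an octahedral complex each vertex has one trans partner and four cis neighbours.
Each phen is bidentate and must span two cis positions.
The distinct arrangements are (4 in all): py cis (3 arrangements, 2 chiral); py trans.
Of these, 2 lack any improper symmetry element and so occur as enantiomeric pairs, giving 4 + 2 = 6 stereoisomers in total.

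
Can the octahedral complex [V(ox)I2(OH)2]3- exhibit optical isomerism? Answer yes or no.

Each ox is bidentate and must span two cis positions.
There are 3 geometric isomers: I trans, OH cis; I cis, OH cis (chiral); I cis, OH trans.
One of these lacks any improper symmetry element and so occurs as an enantiomeric pair, giving 3 + 1 = 4 stereoisomers in total.

yes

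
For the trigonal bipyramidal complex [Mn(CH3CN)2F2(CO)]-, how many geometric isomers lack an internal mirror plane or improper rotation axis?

In a trigonal bipyramid the two axial positions differ from the three equatorial ones.
Systematic enumeration (placing each ligand type in turn and discarding arrangements equivalent by rotation or reflection) gives 5 geometric isomers.
One of these lacks any improper symmetry element and so occurs as an enantiomeric pair, giving 5 + 1 = 6 stereoisomers in total.

1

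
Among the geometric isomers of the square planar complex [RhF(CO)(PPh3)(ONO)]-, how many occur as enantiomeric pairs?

In a square planar complex each vertex has one trans partner and two cis neighbours.
There are 3 geometric isomers: (CO/ONO trans, F/PPh3 trans); (CO/PPh3 trans, F/ONO trans); (CO/F trans, ONO/PPh3 trans).
Each arrangement has an internal mirror plane or centre of symmetry, so none is chiral.

0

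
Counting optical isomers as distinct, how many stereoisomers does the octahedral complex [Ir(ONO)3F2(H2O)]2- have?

3

In an octahedral complex each vertex has one trans partner and four cis neighbours.
Systematic placement gives 3 geometric isomers: ONO mer, F trans; ONO mer, F cis; ONO fac, F cis.
Each arrangement has an internal mirror plane or centre of symmetry, so none is chiral.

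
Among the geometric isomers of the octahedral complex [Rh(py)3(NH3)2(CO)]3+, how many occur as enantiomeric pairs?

There are 3 geometric isomers: py mer, NH3 cis; py mer, NH3 trans; py fac, NH3 cis.
Each arrangement has an internal mirror plane or centre of symmetry, so none is chiral.

0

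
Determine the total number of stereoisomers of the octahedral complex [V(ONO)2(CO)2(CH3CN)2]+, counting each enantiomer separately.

6

An octahedron has six vertices in three trans pairs; every non-trans pair is cis.
Systematic placement gives 5 geometric isomers: ONO trans, CO trans, CH3CN trans; ONO cis, CO cis, CH3CN trans; ONO trans, CO cis, CH3CN cis; ONO cis, CO cis, CH3CN cis (chiral); ONO cis, CO trans, CH3CN cis.
One of these lacks any improper symmetry element and so occurs as an enantiomeric pair, giving 5 + 1 = 6 stereoisomers in total.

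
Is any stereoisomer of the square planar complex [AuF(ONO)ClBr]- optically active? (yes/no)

In a square planar complex each vertex has one trans partner and two cis neighbours.
Systematic placement gives 3 geometric isomers: (Br/F trans, Cl/ONO trans); (Br/ONO trans, Cl/F trans); (Br/Cl trans, F/ONO trans).
Each arrangement has an internal mirror plane or centre of symmetry, so none is chiral.

no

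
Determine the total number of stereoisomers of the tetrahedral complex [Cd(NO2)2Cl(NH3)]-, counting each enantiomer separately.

1

Only one geometric arrangement is possible.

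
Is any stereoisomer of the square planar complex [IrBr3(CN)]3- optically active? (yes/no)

In a square planar complex each vertex has one trans partner and two cis neighbours.
Only one geometric arrangement is possible.

no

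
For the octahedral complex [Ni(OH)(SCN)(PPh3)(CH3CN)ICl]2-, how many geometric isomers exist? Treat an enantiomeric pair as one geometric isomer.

In an octahedral complex each vertex has one trans partner and four cis neighbours.
Systematic enumeration (placing each ligand type in turn and discarding arrangements equivalent by rotation or reflection) gives 15 geometric isomers.

15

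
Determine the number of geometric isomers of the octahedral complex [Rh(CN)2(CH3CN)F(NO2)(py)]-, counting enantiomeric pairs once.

9

An octahedron has six vertices in three trans pairs; every non-trans pair is cis.
Placing the ligands in turn and identifying arrangements related by rotation or reflection leaves 9 distinct geometric isomers.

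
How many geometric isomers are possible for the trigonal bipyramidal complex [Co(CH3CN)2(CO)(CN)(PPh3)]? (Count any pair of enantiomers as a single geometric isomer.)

In a trigonal bipyramid the two axial positions differ from the three equatorial ones.
Placing the ligands in turn and identifying arrangements related by rotation or reflection leaves 7 distinct geometric isomers.

7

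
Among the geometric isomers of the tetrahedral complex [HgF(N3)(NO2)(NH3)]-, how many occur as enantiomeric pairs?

All four vertices of a tetrahedron are equivalent and mutually adjacent, so cis/trans isomerism cannot arise.
Only one geometric arrangement is possible; it has no improper symmetry element, so it exists as a pair of enantiomers (2 stereoisomers).

1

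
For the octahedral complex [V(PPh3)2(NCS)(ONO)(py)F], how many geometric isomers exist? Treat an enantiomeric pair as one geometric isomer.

In an octahedral complex each vertex has one trans partner and four cis neighbours.
Placing the ligands in turn and identifying arrangements related by rotation or reflection leaves 9 distinct geometric isomers.

9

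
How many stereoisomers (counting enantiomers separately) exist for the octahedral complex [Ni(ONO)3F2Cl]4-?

3

The six octahedral sites form three mutually perpendicular trans pairs.
The distinct arrangements are (3 in all): ONO mer, F cis; ONO mer, F trans; ONO fac, F cis.
Each arrangement has an internal mirror plane or centre of symmetry, so none is chiral.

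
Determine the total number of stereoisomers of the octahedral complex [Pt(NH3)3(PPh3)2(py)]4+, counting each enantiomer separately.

The six octahedral sites form three mutually perpendicular trans pairs.
The distinct arrangements are (3 in all): NH3 mer, PPh3 cis; NH3 mer, PPh3 trans; NH3 fac, PPh3 cis.
Each arrangement has an internal mirror plane or centre of symmetry, so none is chiral.

3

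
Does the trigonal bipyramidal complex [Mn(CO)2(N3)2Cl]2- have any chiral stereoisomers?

yes

A trigonal bipyramid has two axial and three equatorial sites, which are chemically inequivalent.
Exhaustive case analysis gives 5 geometric isomers.
One of these lacks any improper symmetry element and so occurs as an enantiomeric pair, giving 5 + 1 = 6 stereoisomers in total.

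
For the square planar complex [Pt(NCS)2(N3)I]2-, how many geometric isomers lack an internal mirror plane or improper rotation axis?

0

In a square planar complex each vertex has one trans partner and two cis neighbours.
Systematic placement gives 2 geometric isomers: NCS cis; NCS trans.
Each arrangement has an internal mirror plane or centre of symmetry, so none is chiral.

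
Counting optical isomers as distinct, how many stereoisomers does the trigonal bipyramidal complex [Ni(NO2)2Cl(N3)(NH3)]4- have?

Systematic enumeration (placing each ligand type in turn and discarding arrangements equivalent by rotation or reflection) gives 7 geometric isomers.
Of these, 3 lack any improper symmetry element and so occur as enantiomeric pairs, giving 7 + 3 = 10 stereoisomers in total.

10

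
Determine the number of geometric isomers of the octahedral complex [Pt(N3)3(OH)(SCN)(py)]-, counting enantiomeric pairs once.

The six octahedral sites form three mutually perpendicular trans pairs.
There are 4 geometric isomers: N3 mer (3 arrangements); N3 fac (chiral).

4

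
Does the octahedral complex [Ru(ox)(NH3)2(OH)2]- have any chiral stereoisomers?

yes

The six octahedral sites form three mutually perpendicular trans pairs.
Each ox is bidentate and must span two cis positions.
Working through the distinct placements yields 3 geometric isomers: NH3 trans, OH cis; NH3 cis, OH cis (chiral); NH3 cis, OH trans.
One of these lacks any improper symmetry element and so occurs as an enantiomeric pair, giving 3 + 1 = 4 stereoisomers in total.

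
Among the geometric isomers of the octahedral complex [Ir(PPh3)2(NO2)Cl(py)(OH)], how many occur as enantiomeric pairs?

Systematic enumeration (placing each ligand type in turn and discarding arrangements equivalent by rotation or reflection) gives 9 geometric isomers.
Of these, 6 lack any improper symmetry element and so occur as enantiomeric pairs, giving 9 + 6 = 15 stereoisomers in total.

6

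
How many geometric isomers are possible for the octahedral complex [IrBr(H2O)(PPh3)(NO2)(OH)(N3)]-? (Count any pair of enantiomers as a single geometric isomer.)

15

Systematic enumeration (placing each ligand type in turn and discarding arrangements equivalent by rotation or reflection) gives 15 geometric isomers.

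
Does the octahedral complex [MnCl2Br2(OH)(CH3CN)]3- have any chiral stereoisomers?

yes

The six octahedral sites form three mutually perpendicular trans pairs.
Working through the distinct placements yields 6 geometric isomers: Cl cis, Br trans; Cl trans, Br trans; Cl cis, Br cis (3 arrangements, 2 chiral); Cl trans, Br cis.
Of these, 2 lack any improper symmetry element and so occur as enantiomeric pairs, giving 6 + 2 = 8 stereoisomers in total.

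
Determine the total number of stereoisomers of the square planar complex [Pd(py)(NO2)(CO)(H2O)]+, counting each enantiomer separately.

3

A square has two trans pairs of vertices; adjacent vertices are cis.
There are 3 geometric isomers: (CO/NO2 trans, H2O/py trans); (CO/py trans, H2O/NO2 trans); (CO/H2O trans, NO2/py trans).
Each arrangement has an internal mirror plane or centre of symmetry, so none is chiral.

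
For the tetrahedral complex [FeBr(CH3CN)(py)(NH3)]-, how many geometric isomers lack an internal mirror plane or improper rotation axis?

1

All four vertices of a tetrahedron are equivalent and mutually adjacent, so cis/trans isomerism cannot arise.
Only one geometric arrangement is possible; it has no improper symmetry element, so it exists as a pair of enantiomers (2 stereoisomers).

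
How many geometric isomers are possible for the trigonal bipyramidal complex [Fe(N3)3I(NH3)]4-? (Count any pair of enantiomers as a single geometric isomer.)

A trigonal bipyramid has two axial and three equatorial sites, which are chemically inequivalent.
Systematic placement gives 4 geometric isomers: I axial, NH3 equatorial; I axial, NH3 axial; I equatorial, NH3 equatorial; I equatorial, NH3 axial.

4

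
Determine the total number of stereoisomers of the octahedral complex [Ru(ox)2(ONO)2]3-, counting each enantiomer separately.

The six octahedral sites form three mutually perpendicular trans pairs.
Each ox is bidentate and must span two cis positions.
The distinct arrangements are (2 in all): ONO trans; ONO cis (chiral).
One of these lacks any improper symmetry element and so occurs as an enantiomeric pair, giving 2 + 1 = 3 stereoisomers in total.

3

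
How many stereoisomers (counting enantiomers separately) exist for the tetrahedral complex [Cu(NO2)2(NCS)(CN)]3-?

1

In a tetrahedral complex all four positions are equivalent and every pair of ligands is adjacent — there is no cis/trans distinction.
Only one geometric arrangement is possible.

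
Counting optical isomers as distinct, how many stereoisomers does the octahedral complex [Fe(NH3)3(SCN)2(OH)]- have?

3

The six octahedral sites form three mutually perpendicular trans pairs.
There are 3 geometric isomers: NH3 mer, SCN trans; NH3 mer, SCN cis; NH3 fac, SCN cis.
Each arrangement has an internal mirror plane or centre of symmetry, so none is chiral.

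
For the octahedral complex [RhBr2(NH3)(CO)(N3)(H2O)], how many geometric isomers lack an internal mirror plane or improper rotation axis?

6

In an octahedral complex each vertex has one trans partner and four cis neighbours.
Systematic enumeration (placing each ligand type in turn and discarding arrangements equivalent by rotation or reflection) gives 9 geometric isomers.
Of these, 6 lack any improper symmetry element and so occur as enantiomeric pairs, giving 9 + 6 = 15 stereoisomers in total.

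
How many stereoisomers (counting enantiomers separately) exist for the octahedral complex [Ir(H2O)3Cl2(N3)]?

3

In an octahedral complex each vertex has one trans partner and four cis neighbours.
Systematic placement gives 3 geometric isomers: H2O mer, Cl trans; H2O fac, Cl cis; H2O mer, Cl cis.
Each arrangement has an internal mirror plane or centre of symmetry, so none is chiral.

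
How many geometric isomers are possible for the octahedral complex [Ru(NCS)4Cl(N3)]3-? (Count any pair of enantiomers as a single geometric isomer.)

2

Working through the distinct placements yields 2 geometric isomers: Cl and N3 mutually trans; Cl and N3 mutually cis.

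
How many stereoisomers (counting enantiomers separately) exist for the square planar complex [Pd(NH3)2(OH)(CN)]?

In a square planar complex each vertex has one trans partner and two cis neighbours.
Systematic placement gives 2 geometric isomers: NH3 cis; NH3 trans.
Each arrangement has an internal mirror plane or centre of symmetry, so none is chiral.

2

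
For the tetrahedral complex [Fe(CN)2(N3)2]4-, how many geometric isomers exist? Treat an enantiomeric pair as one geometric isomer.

All four vertices of a tetrahedron are equivalent and mutually adjacent, so cis/trans isomerism cannot arise.
Only one geometric arrangement is possible.

1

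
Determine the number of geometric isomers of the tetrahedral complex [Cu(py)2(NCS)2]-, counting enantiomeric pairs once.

In a tetrahedral complex all four positions are equivalent and every pair of ligands is adjacent — there is no cis/trans distinction.
Only one geometric arrangement is possible.

1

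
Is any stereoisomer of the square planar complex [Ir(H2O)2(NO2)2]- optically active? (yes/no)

In a square planar complex each vertex has one trans partner and two cis neighbours.
Systematic placement gives 2 geometric isomers: H2O cis; H2O trans.
Each arrangement has an internal mirror plane or centre of symmetry, so none is chiral.

no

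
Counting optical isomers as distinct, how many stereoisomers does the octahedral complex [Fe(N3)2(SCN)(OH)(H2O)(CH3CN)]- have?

Placing the ligands in turn and identifying arrangements related by rotation or reflection leaves 9 distinct geometric isomers.
Of these, 6 lack any improper symmetry element and so occur as enantiomeric pairs, giving 9 + 6 = 15 stereoisomers in total.

15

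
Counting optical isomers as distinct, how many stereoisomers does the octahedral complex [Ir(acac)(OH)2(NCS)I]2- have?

Each acac is bidentate and must span two cis positions.
The distinct arrangements are (4 in all): OH cis (3 arrangements, 2 chiral); OH trans.
Of these, 2 lack any improper symmetry element and so occur as enantiomeric pairs, giving 4 + 2 = 6 stereoisomers in total.

6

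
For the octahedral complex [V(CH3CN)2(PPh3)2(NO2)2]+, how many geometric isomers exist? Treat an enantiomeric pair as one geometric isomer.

The six octahedral sites form three mutually perpendicular trans pairs.
Systematic placement gives 5 geometric isomers: CH3CN trans, PPh3 trans, NO2 trans; CH3CN trans, PPh3 cis, NO2 cis; CH3CN cis, PPh3 trans, NO2 cis; CH3CN cis, PPh3 cis, NO2 cis (chiral); CH3CN cis, PPh3 cis, NO2 trans.

5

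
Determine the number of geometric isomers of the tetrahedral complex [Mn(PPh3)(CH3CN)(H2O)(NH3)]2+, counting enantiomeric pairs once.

1

Only one geometric arrangement is possible; it has no improper symmetry element, so it exists as a pair of enantiomers (2 stereoisomers).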